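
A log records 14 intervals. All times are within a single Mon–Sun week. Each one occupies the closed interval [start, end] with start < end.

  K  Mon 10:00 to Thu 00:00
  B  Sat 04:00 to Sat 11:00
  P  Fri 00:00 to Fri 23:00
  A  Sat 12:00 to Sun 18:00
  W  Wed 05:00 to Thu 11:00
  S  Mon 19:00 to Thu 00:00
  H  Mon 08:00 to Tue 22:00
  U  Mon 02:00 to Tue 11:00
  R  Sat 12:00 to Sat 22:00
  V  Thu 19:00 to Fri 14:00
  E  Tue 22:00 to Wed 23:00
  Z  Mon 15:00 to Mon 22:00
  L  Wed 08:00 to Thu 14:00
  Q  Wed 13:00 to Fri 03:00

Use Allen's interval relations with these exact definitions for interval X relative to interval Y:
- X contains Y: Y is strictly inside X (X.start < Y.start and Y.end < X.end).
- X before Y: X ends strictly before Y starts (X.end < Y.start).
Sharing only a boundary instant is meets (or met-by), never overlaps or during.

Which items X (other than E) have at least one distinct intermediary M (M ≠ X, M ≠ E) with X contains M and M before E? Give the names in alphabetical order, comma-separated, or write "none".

H, K, U

Target E = [Tue 22:00, Wed 23:00].
Intermediaries M with M before E: U, Z.
Via U — items with X contains U: none.
Via Z — items with X contains Z: H, K, U.
Union: H, K, U.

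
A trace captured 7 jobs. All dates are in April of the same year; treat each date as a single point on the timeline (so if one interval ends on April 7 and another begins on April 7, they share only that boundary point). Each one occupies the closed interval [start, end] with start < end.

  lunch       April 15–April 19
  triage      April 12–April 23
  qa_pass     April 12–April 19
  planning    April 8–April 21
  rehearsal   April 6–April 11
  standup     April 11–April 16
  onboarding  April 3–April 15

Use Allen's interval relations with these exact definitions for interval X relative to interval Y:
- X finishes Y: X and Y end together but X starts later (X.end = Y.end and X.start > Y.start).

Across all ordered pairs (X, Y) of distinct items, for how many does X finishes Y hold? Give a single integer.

Checking all 42 ordered pairs for relation 'finishes'; matching pairs in alphabetical order:
(lunch, qa_pass): lunch finishes qa_pass ✓
Count: 1.

1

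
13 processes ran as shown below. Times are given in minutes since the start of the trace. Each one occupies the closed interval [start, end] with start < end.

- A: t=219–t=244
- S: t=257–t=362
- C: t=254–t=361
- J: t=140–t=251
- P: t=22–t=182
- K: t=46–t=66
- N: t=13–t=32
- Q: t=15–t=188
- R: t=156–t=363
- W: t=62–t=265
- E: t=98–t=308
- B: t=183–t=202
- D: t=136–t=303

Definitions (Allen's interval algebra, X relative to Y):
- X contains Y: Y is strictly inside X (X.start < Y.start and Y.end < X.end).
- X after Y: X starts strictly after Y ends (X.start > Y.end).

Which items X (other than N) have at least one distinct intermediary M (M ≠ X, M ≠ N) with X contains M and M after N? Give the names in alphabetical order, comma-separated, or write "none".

D, E, J, P, Q, R, W

Target N = [t=13, t=32].
Intermediaries M with M after N: A, B, C, D, E, J, K, R, S, W.
Via A — items with X contains A: D, E, J, R, W.
Via B — items with X contains B: D, E, J, R, W.
Via C — items with X contains C: R.
Via D — items with X contains D: E.
Via E — items with X contains E: none.
Via J — items with X contains J: D, E, W.
Via K — items with X contains K: P, Q.
Via R — items with X contains R: none.
Via S — items with X contains S: R.
Via W — items with X contains W: none.
Union: D, E, J, P, Q, R, W.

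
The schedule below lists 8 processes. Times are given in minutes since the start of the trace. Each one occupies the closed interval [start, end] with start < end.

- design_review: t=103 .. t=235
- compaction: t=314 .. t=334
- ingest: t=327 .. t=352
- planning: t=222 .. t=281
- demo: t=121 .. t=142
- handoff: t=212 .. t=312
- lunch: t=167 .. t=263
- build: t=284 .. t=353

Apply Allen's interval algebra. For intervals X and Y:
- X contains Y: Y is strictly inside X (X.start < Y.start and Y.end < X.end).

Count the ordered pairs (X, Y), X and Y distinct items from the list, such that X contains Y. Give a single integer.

Checking all 56 ordered pairs for relation 'contains'; matching pairs in alphabetical order:
(build, compaction): build contains compaction ✓
(build, ingest): build contains ingest ✓
(design_review, demo): design_review contains demo ✓
(handoff, planning): handoff contains planning ✓
Count: 4.

4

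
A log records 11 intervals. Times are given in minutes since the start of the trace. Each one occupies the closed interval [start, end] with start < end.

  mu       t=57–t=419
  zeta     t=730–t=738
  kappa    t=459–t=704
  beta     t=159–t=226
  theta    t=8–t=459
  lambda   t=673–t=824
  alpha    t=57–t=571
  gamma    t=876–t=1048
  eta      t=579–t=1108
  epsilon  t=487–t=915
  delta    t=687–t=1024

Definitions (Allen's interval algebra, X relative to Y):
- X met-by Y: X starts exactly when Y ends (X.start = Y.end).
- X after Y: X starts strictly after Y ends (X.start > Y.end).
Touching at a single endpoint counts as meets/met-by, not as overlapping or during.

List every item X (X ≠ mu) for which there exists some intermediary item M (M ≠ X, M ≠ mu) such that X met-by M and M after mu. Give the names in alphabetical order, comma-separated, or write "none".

none

Target mu = [t=57, t=419].
Intermediaries M with M after mu: delta, epsilon, eta, gamma, kappa, lambda, zeta.
Via delta — items with X met-by delta: none.
Via epsilon — items with X met-by epsilon: none.
Via eta — items with X met-by eta: none.
Via gamma — items with X met-by gamma: none.
Via kappa — items with X met-by kappa: none.
Via lambda — items with X met-by lambda: none.
Via zeta — items with X met-by zeta: none.
Union: none.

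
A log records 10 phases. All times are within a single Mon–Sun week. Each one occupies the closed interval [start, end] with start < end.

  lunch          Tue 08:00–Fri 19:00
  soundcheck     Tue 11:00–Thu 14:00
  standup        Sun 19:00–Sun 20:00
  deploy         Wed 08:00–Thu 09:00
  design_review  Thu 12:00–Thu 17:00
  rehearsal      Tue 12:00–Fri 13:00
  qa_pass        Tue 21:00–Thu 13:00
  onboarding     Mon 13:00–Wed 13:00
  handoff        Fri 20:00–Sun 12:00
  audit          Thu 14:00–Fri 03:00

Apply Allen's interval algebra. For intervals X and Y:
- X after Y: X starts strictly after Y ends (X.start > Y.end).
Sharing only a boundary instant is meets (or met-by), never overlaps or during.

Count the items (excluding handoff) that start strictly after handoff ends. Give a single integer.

1

Target handoff = [Fri 20:00, Sun 12:00].
audit [Thu 14:00, Fri 03:00] → before → no.
deploy [Wed 08:00, Thu 09:00] → before → no.
design_review [Thu 12:00, Thu 17:00] → before → no.
lunch [Tue 08:00, Fri 19:00] → before → no.
onboarding [Mon 13:00, Wed 13:00] → before → no.
qa_pass [Tue 21:00, Thu 13:00] → before → no.
rehearsal [Tue 12:00, Fri 13:00] → before → no.
soundcheck [Tue 11:00, Thu 14:00] → before → no.
standup [Sun 19:00, Sun 20:00] → after → counts.
Total: 1.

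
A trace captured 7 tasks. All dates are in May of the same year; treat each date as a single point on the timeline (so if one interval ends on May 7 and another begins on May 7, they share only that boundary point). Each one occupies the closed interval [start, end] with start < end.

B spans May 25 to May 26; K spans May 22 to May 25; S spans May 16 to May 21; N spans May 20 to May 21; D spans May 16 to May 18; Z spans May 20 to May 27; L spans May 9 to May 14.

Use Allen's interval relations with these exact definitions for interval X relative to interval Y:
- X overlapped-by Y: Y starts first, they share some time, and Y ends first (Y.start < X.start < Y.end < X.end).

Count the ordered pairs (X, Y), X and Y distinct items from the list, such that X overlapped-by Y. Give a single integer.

1

Checking all 42 ordered pairs for relation 'overlapped-by'; matching pairs in alphabetical order:
(Z, S): Z overlapped-by S ✓
Count: 1.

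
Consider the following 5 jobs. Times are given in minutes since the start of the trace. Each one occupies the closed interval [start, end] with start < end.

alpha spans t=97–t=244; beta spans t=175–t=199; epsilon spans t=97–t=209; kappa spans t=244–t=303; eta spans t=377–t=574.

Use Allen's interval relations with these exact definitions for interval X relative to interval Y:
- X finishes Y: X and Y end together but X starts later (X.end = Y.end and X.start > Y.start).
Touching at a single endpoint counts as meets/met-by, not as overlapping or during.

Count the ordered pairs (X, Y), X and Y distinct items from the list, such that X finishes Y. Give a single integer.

Checking all 20 ordered pairs for relation 'finishes'; matching pairs in alphabetical order:
No pair satisfies it.
Count: 0.

0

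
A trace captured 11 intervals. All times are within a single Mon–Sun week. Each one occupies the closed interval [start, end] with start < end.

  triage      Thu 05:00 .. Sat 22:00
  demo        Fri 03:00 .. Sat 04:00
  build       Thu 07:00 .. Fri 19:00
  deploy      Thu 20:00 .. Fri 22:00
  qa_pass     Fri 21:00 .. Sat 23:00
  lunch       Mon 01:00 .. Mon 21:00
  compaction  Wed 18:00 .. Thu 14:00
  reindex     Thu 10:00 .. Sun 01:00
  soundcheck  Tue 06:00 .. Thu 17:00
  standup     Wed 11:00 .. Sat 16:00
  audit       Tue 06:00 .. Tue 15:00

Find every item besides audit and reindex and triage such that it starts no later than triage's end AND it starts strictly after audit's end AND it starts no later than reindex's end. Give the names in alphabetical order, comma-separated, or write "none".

Conditions: its start is no later than triage's end (X.start <= Sat 22:00) AND its start is strictly after audit's end (X.start > Tue 15:00) AND its start is no later than reindex's end (X.start <= Sun 01:00).
build: start Thu 07:00 <= Sat 22:00? ✓; start Thu 07:00 > Tue 15:00? ✓; start Thu 07:00 <= Sun 01:00? ✓ → yes.
compaction: start Wed 18:00 <= Sat 22:00? ✓; start Wed 18:00 > Tue 15:00? ✓; start Wed 18:00 <= Sun 01:00? ✓ → yes.
demo: start Fri 03:00 <= Sat 22:00? ✓; start Fri 03:00 > Tue 15:00? ✓; start Fri 03:00 <= Sun 01:00? ✓ → yes.
deploy: start Thu 20:00 <= Sat 22:00? ✓; start Thu 20:00 > Tue 15:00? ✓; start Thu 20:00 <= Sun 01:00? ✓ → yes.
lunch: start Mon 01:00 <= Sat 22:00? ✓; start Mon 01:00 > Tue 15:00? ✗; start Mon 01:00 <= Sun 01:00? ✓ → no.
qa_pass: start Fri 21:00 <= Sat 22:00? ✓; start Fri 21:00 > Tue 15:00? ✓; start Fri 21:00 <= Sun 01:00? ✓ → yes.
soundcheck: start Tue 06:00 <= Sat 22:00? ✓; start Tue 06:00 > Tue 15:00? ✗; start Tue 06:00 <= Sun 01:00? ✓ → no.
standup: start Wed 11:00 <= Sat 22:00? ✓; start Wed 11:00 > Tue 15:00? ✓; start Wed 11:00 <= Sun 01:00? ✓ → yes.
Result: build, compaction, demo, deploy, qa_pass, standup.

build, compaction, demo, deploy, qa_pass, standup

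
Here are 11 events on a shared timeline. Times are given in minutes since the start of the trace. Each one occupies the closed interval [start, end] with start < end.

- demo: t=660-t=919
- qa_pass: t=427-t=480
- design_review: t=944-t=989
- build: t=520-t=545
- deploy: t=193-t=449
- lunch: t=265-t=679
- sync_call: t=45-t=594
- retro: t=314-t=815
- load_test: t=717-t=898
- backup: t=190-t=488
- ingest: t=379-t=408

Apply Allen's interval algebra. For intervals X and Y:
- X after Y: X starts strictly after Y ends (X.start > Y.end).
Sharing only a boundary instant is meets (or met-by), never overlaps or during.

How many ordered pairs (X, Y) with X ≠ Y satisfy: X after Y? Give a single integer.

28

Checking all 110 ordered pairs for relation 'after'; matching pairs in alphabetical order:
(build, backup): build after backup ✓
(build, deploy): build after deploy ✓
(build, ingest): build after ingest ✓
(build, qa_pass): build after qa_pass ✓
(demo, backup): demo after backup ✓
(demo, build): demo after build ✓
(demo, deploy): demo after deploy ✓
(demo, ingest): demo after ingest ✓
(demo, qa_pass): demo after qa_pass ✓
(demo, sync_call): demo after sync_call ✓
(design_review, backup): design_review after backup ✓
(design_review, build): design_review after build ✓
(design_review, demo): design_review after demo ✓
(design_review, deploy): design_review after deploy ✓
(design_review, ingest): design_review after ingest ✓
(design_review, load_test): design_review after load_test ✓
(design_review, lunch): design_review after lunch ✓
(design_review, qa_pass): design_review after qa_pass ✓
(design_review, retro): design_review after retro ✓
(design_review, sync_call): design_review after sync_call ✓
(load_test, backup): load_test after backup ✓
(load_test, build): load_test after build ✓
(load_test, deploy): load_test after deploy ✓
(load_test, ingest): load_test after ingest ✓
... plus 4 further pairs not listed.
Count: 28.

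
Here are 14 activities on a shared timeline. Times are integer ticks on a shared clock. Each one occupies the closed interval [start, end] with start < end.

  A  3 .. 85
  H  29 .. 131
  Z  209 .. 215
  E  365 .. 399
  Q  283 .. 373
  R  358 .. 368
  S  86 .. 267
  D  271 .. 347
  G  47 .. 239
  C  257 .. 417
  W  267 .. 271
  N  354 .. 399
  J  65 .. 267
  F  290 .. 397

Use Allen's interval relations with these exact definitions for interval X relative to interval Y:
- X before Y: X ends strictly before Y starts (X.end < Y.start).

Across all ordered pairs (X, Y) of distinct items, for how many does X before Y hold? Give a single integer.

55

Checking all 182 ordered pairs for relation 'before'; matching pairs in alphabetical order:
(A, C): A before C ✓
(A, D): A before D ✓
(A, E): A before E ✓
(A, F): A before F ✓
(A, N): A before N ✓
(A, Q): A before Q ✓
(A, R): A before R ✓
(A, S): A before S ✓
(A, W): A before W ✓
(A, Z): A before Z ✓
(D, E): D before E ✓
(D, N): D before N ✓
(D, R): D before R ✓
(G, C): G before C ✓
(G, D): G before D ✓
(G, E): G before E ✓
(G, F): G before F ✓
(G, N): G before N ✓
(G, Q): G before Q ✓
(G, R): G before R ✓
(G, W): G before W ✓
(H, C): H before C ✓
(H, D): H before D ✓
(H, E): H before E ✓
... plus 31 further pairs not listed.
Count: 55.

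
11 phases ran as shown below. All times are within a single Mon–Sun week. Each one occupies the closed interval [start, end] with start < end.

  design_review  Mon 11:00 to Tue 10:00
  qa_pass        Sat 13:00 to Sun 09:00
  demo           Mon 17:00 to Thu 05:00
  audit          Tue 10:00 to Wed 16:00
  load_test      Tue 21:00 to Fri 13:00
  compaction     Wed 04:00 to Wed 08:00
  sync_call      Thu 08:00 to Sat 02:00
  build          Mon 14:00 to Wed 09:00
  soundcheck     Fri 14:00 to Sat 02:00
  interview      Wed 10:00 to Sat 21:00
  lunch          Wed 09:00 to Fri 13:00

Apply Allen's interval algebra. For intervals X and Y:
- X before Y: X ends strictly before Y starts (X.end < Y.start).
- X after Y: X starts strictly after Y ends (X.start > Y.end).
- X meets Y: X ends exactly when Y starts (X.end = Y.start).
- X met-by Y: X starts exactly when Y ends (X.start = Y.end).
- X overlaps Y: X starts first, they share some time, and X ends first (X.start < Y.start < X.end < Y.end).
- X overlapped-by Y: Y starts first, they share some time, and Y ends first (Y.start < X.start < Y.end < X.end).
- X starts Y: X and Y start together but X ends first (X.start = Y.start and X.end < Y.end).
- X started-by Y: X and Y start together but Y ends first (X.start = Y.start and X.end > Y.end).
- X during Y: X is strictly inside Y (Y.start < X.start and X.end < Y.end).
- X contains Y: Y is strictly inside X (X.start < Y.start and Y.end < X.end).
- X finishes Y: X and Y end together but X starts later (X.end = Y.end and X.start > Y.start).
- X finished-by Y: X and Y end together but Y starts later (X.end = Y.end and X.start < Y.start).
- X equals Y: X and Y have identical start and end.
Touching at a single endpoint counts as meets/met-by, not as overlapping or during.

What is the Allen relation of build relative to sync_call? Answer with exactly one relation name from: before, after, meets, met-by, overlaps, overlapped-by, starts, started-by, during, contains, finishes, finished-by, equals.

before

build = [Mon 14:00, Wed 09:00]; sync_call = [Thu 08:00, Sat 02:00].
Compare endpoints: build.start < sync_call.start, build.start < sync_call.end, build.end < sync_call.start, build.end < sync_call.end.
That pattern is 'before'.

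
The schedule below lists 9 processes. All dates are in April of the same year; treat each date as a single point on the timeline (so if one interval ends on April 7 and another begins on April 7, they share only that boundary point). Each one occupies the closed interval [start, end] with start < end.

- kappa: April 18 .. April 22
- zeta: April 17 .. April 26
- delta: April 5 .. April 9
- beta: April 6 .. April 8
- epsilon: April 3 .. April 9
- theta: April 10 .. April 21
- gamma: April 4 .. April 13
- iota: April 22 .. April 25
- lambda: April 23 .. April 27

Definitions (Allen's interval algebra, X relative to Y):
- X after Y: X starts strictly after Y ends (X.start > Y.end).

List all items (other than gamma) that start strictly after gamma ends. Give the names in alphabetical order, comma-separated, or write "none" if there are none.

Target gamma = [April 4, April 13].
beta [April 6, April 8] → during → no.
delta [April 5, April 9] → during → no.
epsilon [April 3, April 9] → overlaps → no.
iota [April 22, April 25] → after → yes.
kappa [April 18, April 22] → after → yes.
lambda [April 23, April 27] → after → yes.
theta [April 10, April 21] → overlapped-by → no.
zeta [April 17, April 26] → after → yes.
Result: iota, kappa, lambda, zeta.

iota, kappa, lambda, zeta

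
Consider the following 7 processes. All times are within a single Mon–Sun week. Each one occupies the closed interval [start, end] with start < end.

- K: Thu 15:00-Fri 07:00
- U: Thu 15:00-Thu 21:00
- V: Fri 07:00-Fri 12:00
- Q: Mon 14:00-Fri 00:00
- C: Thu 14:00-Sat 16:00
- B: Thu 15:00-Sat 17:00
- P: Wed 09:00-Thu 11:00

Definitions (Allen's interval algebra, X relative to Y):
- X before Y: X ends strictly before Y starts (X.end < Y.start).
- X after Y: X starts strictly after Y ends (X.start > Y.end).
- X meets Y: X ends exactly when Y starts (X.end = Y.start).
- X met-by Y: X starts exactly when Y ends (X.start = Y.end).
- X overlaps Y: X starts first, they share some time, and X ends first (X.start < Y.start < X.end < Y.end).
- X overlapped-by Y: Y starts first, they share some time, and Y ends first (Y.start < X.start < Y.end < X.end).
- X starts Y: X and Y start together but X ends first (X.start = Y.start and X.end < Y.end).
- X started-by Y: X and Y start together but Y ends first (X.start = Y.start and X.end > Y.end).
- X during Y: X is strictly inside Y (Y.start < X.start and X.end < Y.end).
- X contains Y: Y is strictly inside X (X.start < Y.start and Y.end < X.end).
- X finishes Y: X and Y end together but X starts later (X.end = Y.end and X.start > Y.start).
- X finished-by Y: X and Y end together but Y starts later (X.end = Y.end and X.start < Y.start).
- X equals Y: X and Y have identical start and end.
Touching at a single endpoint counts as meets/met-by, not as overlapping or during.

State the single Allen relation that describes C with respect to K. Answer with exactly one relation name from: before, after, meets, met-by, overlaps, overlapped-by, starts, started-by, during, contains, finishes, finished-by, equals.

C = [Thu 14:00, Sat 16:00]; K = [Thu 15:00, Fri 07:00].
Compare endpoints: C.start < K.start, C.start < K.end, C.end > K.start, C.end > K.end.
That pattern is 'contains'.

contains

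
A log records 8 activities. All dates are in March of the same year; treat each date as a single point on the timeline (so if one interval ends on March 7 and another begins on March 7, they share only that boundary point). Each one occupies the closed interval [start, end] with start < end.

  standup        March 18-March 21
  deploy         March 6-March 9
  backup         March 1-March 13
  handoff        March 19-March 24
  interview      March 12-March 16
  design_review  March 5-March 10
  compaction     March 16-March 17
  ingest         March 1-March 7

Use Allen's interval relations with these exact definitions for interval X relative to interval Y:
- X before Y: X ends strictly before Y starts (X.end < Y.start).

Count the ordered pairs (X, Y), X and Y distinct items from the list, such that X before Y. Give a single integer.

19

Checking all 56 ordered pairs for relation 'before'; matching pairs in alphabetical order:
(backup, compaction): backup before compaction ✓
(backup, handoff): backup before handoff ✓
(backup, standup): backup before standup ✓
(compaction, handoff): compaction before handoff ✓
(compaction, standup): compaction before standup ✓
(deploy, compaction): deploy before compaction ✓
(deploy, handoff): deploy before handoff ✓
(deploy, interview): deploy before interview ✓
(deploy, standup): deploy before standup ✓
(design_review, compaction): design_review before compaction ✓
(design_review, handoff): design_review before handoff ✓
(design_review, interview): design_review before interview ✓
(design_review, standup): design_review before standup ✓
(ingest, compaction): ingest before compaction ✓
(ingest, handoff): ingest before handoff ✓
(ingest, interview): ingest before interview ✓
(ingest, standup): ingest before standup ✓
(interview, handoff): interview before handoff ✓
(interview, standup): interview before standup ✓
Count: 19.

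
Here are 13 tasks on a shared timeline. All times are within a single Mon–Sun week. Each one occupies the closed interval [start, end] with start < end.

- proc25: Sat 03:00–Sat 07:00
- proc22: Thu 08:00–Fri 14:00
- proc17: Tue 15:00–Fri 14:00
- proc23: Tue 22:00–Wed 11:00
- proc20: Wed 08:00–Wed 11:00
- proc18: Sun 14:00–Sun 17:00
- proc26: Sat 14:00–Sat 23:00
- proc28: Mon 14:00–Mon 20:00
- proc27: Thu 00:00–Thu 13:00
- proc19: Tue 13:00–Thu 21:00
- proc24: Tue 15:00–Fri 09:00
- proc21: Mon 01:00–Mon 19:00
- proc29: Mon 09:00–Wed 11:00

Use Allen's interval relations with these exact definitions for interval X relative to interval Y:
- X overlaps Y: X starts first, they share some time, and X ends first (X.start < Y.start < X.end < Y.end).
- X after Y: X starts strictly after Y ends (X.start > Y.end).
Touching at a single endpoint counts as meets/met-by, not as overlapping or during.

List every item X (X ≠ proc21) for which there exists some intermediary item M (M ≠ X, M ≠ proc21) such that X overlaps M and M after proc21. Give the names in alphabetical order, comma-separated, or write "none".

proc19, proc24, proc27, proc29

Target proc21 = [Mon 01:00, Mon 19:00].
Intermediaries M with M after proc21: proc17, proc18, proc19, proc20, proc22, proc23, proc24, proc25, proc26, proc27.
Via proc17 — items with X overlaps proc17: proc19, proc29.
Via proc18 — items with X overlaps proc18: none.
Via proc19 — items with X overlaps proc19: proc29.
Via proc20 — items with X overlaps proc20: none.
Via proc22 — items with X overlaps proc22: proc19, proc24, proc27.
Via proc23 — items with X overlaps proc23: none.
Via proc24 — items with X overlaps proc24: proc19, proc29.
Via proc25 — items with X overlaps proc25: none.
Via proc26 — items with X overlaps proc26: none.
Via proc27 — items with X overlaps proc27: none.
Union: proc19, proc24, proc27, proc29.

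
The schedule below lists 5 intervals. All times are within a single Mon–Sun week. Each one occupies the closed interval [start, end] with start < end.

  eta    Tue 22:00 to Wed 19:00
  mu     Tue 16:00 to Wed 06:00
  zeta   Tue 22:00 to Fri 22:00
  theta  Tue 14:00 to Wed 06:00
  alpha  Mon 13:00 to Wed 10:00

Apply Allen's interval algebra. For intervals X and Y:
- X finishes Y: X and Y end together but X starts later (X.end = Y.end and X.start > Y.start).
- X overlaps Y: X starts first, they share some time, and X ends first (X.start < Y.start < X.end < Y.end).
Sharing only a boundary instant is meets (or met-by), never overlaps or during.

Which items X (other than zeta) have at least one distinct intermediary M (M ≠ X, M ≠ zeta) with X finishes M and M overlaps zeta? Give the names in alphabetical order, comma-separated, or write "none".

Target zeta = [Tue 22:00, Fri 22:00].
Intermediaries M with M overlaps zeta: alpha, mu, theta.
Via alpha — items with X finishes alpha: none.
Via mu — items with X finishes mu: none.
Via theta — items with X finishes theta: mu.
Union: mu.

mu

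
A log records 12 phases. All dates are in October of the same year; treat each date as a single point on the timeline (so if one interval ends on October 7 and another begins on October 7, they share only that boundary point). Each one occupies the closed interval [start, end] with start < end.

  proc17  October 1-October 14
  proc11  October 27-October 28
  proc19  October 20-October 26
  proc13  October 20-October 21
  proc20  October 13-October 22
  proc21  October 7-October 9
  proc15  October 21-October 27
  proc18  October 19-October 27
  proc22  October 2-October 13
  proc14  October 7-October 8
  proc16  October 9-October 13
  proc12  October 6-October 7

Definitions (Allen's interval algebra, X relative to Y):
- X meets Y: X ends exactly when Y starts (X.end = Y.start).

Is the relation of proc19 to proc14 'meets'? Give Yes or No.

proc19 = [October 20, October 26], proc14 = [October 7, October 8].
Actual relation of proc19 to proc14: after.
Asked whether 'meets' holds → No.

No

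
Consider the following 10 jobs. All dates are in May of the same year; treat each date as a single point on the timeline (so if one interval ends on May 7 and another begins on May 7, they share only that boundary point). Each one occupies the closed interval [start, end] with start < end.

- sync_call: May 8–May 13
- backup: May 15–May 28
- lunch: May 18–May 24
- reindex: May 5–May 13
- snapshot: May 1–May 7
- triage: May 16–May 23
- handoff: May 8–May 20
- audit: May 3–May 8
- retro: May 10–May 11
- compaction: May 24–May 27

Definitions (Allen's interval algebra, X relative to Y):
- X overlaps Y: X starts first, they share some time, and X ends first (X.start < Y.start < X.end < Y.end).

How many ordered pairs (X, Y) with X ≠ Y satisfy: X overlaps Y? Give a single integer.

Checking all 90 ordered pairs for relation 'overlaps'; matching pairs in alphabetical order:
(audit, reindex): audit overlaps reindex ✓
(handoff, backup): handoff overlaps backup ✓
(handoff, lunch): handoff overlaps lunch ✓
(handoff, triage): handoff overlaps triage ✓
(reindex, handoff): reindex overlaps handoff ✓
(snapshot, audit): snapshot overlaps audit ✓
(snapshot, reindex): snapshot overlaps reindex ✓
(triage, lunch): triage overlaps lunch ✓
Count: 8.

8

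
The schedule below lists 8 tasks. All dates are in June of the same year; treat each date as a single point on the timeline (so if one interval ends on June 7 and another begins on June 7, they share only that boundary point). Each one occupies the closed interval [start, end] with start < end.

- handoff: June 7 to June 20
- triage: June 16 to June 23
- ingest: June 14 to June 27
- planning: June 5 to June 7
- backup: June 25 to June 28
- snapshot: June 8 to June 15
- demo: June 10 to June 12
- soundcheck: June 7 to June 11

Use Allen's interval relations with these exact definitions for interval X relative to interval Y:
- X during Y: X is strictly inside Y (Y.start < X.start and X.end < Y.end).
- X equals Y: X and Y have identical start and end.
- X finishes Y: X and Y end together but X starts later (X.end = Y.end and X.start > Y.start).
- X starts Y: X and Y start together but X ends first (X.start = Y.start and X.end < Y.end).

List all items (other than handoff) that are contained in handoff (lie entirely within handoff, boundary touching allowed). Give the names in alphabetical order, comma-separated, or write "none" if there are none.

Target handoff = [June 7, June 20].
backup [June 25, June 28] → after → no.
demo [June 10, June 12] → during → yes.
ingest [June 14, June 27] → overlapped-by → no.
planning [June 5, June 7] → meets → no.
snapshot [June 8, June 15] → during → yes.
soundcheck [June 7, June 11] → starts → yes.
triage [June 16, June 23] → overlapped-by → no.
Result: demo, snapshot, soundcheck.

demo, snapshot, soundcheck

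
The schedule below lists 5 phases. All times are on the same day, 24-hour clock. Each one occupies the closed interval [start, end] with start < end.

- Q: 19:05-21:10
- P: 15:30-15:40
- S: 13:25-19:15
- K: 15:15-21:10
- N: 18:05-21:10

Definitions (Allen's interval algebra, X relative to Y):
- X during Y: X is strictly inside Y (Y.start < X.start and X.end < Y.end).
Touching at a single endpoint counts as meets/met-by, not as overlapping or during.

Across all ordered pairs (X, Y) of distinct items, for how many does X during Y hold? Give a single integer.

2

Checking all 20 ordered pairs for relation 'during'; matching pairs in alphabetical order:
(P, K): P during K ✓
(P, S): P during S ✓
Count: 2.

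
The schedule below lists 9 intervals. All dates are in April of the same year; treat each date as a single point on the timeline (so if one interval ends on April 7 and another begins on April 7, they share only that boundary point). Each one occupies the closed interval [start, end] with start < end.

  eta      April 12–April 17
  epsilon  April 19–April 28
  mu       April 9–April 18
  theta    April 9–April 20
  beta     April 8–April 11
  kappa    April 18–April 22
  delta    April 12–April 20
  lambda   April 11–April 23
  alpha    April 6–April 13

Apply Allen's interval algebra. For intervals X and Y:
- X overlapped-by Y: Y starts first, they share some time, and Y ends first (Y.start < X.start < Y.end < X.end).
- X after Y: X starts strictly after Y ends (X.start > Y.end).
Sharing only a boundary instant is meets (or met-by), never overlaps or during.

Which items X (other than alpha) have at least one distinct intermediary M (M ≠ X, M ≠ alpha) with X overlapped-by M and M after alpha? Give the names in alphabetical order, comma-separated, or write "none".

epsilon

Target alpha = [April 6, April 13].
Intermediaries M with M after alpha: epsilon, kappa.
Via epsilon — items with X overlapped-by epsilon: none.
Via kappa — items with X overlapped-by kappa: epsilon.
Union: epsilon.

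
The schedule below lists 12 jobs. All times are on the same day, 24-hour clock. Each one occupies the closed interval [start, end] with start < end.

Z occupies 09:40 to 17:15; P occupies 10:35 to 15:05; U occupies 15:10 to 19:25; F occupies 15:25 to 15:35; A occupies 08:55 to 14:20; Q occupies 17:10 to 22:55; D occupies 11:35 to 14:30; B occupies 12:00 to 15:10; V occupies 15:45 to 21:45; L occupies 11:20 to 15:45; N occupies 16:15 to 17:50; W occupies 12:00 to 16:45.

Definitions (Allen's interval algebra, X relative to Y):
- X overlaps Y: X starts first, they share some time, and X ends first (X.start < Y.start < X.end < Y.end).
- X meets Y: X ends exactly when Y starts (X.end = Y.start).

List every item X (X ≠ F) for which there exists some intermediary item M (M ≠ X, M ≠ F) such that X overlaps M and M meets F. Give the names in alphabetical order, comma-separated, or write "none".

Target F = [15:25, 15:35].
Intermediaries M with M meets F: none.
Union: none.

none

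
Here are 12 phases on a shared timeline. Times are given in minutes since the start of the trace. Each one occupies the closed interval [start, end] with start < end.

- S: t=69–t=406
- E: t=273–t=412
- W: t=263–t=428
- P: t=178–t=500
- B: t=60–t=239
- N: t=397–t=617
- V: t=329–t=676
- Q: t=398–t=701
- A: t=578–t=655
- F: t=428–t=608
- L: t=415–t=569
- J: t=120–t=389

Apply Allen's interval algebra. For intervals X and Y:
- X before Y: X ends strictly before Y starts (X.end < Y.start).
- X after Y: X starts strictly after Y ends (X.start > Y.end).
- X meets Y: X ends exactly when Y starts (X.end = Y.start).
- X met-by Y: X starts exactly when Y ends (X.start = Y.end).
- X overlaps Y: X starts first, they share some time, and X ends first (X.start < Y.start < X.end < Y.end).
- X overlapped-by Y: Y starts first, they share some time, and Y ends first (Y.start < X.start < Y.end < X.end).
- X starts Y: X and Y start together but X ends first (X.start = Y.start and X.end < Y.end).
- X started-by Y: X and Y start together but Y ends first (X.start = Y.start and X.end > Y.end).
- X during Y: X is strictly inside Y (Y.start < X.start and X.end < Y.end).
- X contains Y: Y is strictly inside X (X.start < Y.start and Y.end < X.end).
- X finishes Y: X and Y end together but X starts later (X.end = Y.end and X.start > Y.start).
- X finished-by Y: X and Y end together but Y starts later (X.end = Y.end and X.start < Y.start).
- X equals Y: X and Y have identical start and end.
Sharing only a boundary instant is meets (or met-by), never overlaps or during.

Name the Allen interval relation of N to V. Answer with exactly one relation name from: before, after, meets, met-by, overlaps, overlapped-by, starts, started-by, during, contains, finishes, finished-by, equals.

during

N = [t=397, t=617]; V = [t=329, t=676].
Compare endpoints: N.start > V.start, N.start < V.end, N.end > V.start, N.end < V.end.
That pattern is 'during'.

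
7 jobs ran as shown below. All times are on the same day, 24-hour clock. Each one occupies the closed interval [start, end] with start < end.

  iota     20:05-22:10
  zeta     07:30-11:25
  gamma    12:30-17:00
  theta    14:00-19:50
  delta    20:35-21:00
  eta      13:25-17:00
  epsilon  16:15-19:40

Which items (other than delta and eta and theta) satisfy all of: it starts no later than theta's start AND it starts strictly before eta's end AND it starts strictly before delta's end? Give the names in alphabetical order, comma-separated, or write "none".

gamma, zeta

Conditions: its start is no later than theta's start (X.start <= 14:00) AND its start is strictly before eta's end (X.start < 17:00) AND its start is strictly before delta's end (X.start < 21:00).
epsilon: start 16:15 <= 14:00? ✗; start 16:15 < 17:00? ✓; start 16:15 < 21:00? ✓ → no.
gamma: start 12:30 <= 14:00? ✓; start 12:30 < 17:00? ✓; start 12:30 < 21:00? ✓ → yes.
iota: start 20:05 <= 14:00? ✗; start 20:05 < 17:00? ✗; start 20:05 < 21:00? ✓ → no.
zeta: start 07:30 <= 14:00? ✓; start 07:30 < 17:00? ✓; start 07:30 < 21:00? ✓ → yes.
Result: gamma, zeta.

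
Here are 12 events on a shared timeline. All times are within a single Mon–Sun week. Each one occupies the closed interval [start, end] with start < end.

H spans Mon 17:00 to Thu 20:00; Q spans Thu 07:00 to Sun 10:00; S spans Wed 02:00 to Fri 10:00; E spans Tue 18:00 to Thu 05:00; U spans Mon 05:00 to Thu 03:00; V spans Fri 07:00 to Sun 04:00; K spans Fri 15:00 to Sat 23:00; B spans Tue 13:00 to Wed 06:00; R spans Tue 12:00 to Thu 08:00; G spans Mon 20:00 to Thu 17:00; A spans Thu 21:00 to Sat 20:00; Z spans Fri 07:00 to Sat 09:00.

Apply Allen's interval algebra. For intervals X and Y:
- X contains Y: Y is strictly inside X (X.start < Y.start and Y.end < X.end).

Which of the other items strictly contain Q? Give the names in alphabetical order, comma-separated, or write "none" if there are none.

none

Target Q = [Thu 07:00, Sun 10:00].
A [Thu 21:00, Sat 20:00] → during → no.
B [Tue 13:00, Wed 06:00] → before → no.
E [Tue 18:00, Thu 05:00] → before → no.
G [Mon 20:00, Thu 17:00] → overlaps → no.
H [Mon 17:00, Thu 20:00] → overlaps → no.
K [Fri 15:00, Sat 23:00] → during → no.
R [Tue 12:00, Thu 08:00] → overlaps → no.
S [Wed 02:00, Fri 10:00] → overlaps → no.
U [Mon 05:00, Thu 03:00] → before → no.
V [Fri 07:00, Sun 04:00] → during → no.
Z [Fri 07:00, Sat 09:00] → during → no.
Result: none.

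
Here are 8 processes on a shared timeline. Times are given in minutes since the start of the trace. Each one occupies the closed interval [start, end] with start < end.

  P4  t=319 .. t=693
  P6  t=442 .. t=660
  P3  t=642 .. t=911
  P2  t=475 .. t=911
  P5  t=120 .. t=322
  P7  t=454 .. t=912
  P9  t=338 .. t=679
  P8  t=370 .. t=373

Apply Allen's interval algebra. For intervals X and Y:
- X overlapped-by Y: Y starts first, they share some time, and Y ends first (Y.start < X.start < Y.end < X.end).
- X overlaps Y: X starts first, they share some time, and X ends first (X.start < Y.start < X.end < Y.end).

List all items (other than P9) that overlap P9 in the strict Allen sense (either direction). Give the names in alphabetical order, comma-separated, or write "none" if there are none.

P2, P3, P7

Target P9 = [t=338, t=679].
P2 [t=475, t=911] → overlapped-by → yes.
P3 [t=642, t=911] → overlapped-by → yes.
P4 [t=319, t=693] → contains → no.
P5 [t=120, t=322] → before → no.
P6 [t=442, t=660] → during → no.
P7 [t=454, t=912] → overlapped-by → yes.
P8 [t=370, t=373] → during → no.
Result: P2, P3, P7.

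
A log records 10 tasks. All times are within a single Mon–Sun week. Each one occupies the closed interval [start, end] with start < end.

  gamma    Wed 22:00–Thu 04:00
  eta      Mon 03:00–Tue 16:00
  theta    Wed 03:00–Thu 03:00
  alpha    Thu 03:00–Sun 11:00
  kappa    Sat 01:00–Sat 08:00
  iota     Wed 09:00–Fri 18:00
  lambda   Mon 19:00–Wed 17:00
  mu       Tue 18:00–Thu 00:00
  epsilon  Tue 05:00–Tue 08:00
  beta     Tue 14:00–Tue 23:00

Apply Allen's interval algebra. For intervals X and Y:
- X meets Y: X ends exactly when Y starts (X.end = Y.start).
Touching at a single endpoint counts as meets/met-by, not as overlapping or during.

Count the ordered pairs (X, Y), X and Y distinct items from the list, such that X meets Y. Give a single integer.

Checking all 90 ordered pairs for relation 'meets'; matching pairs in alphabetical order:
(theta, alpha): theta meets alpha ✓
Count: 1.

1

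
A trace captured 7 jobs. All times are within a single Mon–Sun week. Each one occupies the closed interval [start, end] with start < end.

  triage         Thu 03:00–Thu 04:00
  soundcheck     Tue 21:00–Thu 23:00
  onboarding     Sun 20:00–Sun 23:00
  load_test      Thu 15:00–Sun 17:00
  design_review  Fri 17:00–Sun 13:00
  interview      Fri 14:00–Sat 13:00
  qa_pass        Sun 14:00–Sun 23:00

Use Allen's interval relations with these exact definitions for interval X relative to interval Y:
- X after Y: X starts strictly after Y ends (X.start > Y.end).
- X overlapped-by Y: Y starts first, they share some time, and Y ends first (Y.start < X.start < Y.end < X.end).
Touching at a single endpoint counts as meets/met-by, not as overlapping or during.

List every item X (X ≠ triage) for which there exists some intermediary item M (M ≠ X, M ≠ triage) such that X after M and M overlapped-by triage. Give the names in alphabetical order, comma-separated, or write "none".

none

Target triage = [Thu 03:00, Thu 04:00].
Intermediaries M with M overlapped-by triage: none.
Union: none.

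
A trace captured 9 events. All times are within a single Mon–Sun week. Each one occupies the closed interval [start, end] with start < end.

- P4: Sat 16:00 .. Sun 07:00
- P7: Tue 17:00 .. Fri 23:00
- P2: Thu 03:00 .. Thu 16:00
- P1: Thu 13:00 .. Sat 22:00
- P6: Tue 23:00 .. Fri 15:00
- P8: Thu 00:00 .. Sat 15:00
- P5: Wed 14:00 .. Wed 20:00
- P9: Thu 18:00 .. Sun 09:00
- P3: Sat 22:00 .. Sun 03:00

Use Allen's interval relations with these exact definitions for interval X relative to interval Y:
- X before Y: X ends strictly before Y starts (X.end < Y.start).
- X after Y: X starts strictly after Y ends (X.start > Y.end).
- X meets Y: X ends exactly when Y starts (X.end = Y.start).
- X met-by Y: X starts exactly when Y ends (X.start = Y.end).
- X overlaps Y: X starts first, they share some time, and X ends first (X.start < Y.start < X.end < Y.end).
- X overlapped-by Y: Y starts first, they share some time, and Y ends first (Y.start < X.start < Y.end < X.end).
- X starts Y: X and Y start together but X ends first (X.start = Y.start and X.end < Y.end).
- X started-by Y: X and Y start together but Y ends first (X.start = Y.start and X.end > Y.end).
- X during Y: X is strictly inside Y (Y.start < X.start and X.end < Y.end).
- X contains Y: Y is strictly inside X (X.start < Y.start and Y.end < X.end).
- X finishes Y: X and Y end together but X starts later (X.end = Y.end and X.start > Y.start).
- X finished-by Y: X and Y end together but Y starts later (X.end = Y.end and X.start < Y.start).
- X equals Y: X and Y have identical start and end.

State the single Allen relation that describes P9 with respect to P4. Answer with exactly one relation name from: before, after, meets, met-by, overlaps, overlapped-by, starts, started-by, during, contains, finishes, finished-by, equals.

contains

P9 = [Thu 18:00, Sun 09:00]; P4 = [Sat 16:00, Sun 07:00].
Compare endpoints: P9.start < P4.start, P9.start < P4.end, P9.end > P4.start, P9.end > P4.end.
That pattern is 'contains'.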